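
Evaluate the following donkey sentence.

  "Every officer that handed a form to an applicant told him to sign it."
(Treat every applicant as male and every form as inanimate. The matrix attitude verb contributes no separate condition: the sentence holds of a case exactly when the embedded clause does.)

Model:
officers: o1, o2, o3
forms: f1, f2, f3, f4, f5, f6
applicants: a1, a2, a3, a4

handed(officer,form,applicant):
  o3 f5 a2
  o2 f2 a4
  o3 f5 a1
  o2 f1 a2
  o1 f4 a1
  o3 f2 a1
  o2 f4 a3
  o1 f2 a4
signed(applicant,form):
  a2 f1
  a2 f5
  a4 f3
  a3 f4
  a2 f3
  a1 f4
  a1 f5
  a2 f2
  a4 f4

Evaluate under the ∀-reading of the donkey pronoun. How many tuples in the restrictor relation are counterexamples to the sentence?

3

"him" takes "an applicant" as antecedent and "it" takes "a form"; both are donkey pronouns co-varying with the restrictor.
Strong reading: for every (o,f,a) with handed(o,f,a), signed(a,f).
Restrictor triples: (o1,f2,a4)→signed(a4,f2) ✗  (o1,f4,a1)→signed(a1,f4) ✓  (o2,f1,a2)→signed(a2,f1) ✓  (o2,f2,a4)→signed(a4,f2) ✗  (o2,f4,a3)→signed(a3,f4) ✓  (o3,f2,a1)→signed(a1,f2) ✗  (o3,f5,a1)→signed(a1,f5) ✓  (o3,f5,a2)→signed(a2,f5) ✓
Counterexamples (restrictor triples failing the scope): 3.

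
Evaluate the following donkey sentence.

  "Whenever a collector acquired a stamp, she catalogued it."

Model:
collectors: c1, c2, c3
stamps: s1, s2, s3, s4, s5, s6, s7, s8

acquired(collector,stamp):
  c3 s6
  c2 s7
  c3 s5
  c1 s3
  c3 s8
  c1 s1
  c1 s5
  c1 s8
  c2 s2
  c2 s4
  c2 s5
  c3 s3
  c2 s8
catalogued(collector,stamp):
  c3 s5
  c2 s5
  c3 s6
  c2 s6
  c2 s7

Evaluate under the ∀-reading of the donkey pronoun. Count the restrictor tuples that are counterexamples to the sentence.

9

"it" takes "a stamp" as antecedent — a donkey pronoun bound across the clause boundary.
Strong reading: for every (c,s) with acquired(c,s), catalogued(c,s).
Restrictor pairs: (c1,s1) ✗  (c1,s3) ✗  (c1,s5) ✗  (c1,s8) ✗  (c2,s2) ✗  (c2,s4) ✗  (c2,s5) ✓  (c2,s7) ✓  (c2,s8) ✗  (c3,s3) ✗  (c3,s5) ✓  (c3,s6) ✓  (c3,s8) ✗
Counterexamples (restrictor pairs failing the scope): 9.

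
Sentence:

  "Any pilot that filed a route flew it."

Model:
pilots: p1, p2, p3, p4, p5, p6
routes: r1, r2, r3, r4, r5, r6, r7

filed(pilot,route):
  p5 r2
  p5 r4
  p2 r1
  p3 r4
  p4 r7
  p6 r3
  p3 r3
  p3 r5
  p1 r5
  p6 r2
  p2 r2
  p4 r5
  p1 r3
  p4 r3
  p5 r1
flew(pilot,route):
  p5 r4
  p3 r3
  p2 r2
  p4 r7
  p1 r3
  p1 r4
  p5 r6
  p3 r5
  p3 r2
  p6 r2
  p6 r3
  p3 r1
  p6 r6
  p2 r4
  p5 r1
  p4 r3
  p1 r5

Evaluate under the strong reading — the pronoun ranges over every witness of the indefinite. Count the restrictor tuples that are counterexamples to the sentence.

4

"it" takes "a route" as antecedent — a donkey pronoun bound across the clause boundary.
Strong reading: for every (p,r) with filed(p,r), flew(p,r).
Restrictor pairs: (p1,r3) ✓  (p1,r5) ✓  (p2,r1) ✗  (p2,r2) ✓  (p3,r3) ✓  (p3,r4) ✗  (p3,r5) ✓  (p4,r3) ✓  (p4,r5) ✗  (p4,r7) ✓  (p5,r1) ✓  (p5,r2) ✗  (p5,r4) ✓  (p6,r2) ✓  (p6,r3) ✓
Counterexamples (restrictor pairs failing the scope): 4.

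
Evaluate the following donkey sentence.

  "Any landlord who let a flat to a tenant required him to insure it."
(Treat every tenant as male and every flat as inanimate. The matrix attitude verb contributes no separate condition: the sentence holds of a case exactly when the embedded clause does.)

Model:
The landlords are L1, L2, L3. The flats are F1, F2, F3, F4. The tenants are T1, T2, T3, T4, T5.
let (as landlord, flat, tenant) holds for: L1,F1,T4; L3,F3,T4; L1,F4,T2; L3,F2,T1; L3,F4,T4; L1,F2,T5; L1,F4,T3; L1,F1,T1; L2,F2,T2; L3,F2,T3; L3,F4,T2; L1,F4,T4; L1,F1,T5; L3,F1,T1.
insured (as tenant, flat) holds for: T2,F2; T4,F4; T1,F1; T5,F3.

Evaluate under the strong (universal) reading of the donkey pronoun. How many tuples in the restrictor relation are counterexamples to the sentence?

"him" takes "a tenant" as antecedent and "it" takes "a flat"; both are donkey pronouns co-varying with the restrictor.
Strong reading: for every (l,f,t) with let(l,f,t), insured(t,f).
Restrictor triples: (L1,F1,T1)→insured(T1,F1) ✓  (L1,F1,T4)→insured(T4,F1) ✗  (L1,F1,T5)→insured(T5,F1) ✗  (L1,F2,T5)→insured(T5,F2) ✗  (L1,F4,T2)→insured(T2,F4) ✗  (L1,F4,T3)→insured(T3,F4) ✗  (L1,F4,T4)→insured(T4,F4) ✓  (L2,F2,T2)→insured(T2,F2) ✓  (L3,F1,T1)→insured(T1,F1) ✓  (L3,F2,T1)→insured(T1,F2) ✗  (L3,F2,T3)→insured(T3,F2) ✗  (L3,F3,T4)→insured(T4,F3) ✗  (L3,F4,T2)→insured(T2,F4) ✗  (L3,F4,T4)→insured(T4,F4) ✓
Counterexamples (restrictor triples failing the scope): 9.

9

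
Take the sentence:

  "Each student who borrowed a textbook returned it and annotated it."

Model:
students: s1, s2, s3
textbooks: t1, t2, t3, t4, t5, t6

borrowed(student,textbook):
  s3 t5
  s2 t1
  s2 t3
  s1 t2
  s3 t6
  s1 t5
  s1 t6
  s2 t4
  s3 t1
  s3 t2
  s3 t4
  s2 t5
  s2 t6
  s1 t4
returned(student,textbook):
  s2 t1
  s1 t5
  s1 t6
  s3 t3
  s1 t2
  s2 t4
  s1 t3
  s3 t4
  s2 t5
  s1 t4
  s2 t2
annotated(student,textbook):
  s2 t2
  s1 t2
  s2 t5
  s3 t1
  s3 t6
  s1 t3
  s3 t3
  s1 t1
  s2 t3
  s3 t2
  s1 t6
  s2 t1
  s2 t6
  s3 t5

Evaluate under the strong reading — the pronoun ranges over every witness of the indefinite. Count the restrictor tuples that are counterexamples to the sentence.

10

"it" takes "a textbook" as antecedent — a donkey pronoun bound across the clause boundary.
Strong reading: for every (s,t) with borrowed(s,t), returned(s,t) ∧ annotated(s,t).
Restrictor pairs: (s1,t2) ✓  (s1,t4) ✗  (s1,t5) ✗  (s1,t6) ✓  (s2,t1) ✓  (s2,t3) ✗  (s2,t4) ✗  (s2,t5) ✓  (s2,t6) ✗  (s3,t1) ✗  (s3,t2) ✗  (s3,t4) ✗  (s3,t5) ✗  (s3,t6) ✗
Counterexamples (restrictor pairs failing the scope): 10.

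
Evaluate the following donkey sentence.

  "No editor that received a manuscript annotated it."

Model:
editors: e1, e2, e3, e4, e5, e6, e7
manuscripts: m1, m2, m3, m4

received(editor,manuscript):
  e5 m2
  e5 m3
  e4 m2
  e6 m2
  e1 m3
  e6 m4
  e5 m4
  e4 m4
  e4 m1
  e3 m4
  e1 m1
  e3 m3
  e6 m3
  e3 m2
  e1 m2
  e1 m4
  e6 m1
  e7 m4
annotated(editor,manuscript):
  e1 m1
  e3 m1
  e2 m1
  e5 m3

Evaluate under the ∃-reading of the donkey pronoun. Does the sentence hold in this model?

False

"it" takes "a manuscript" as antecedent — a donkey pronoun bound across the clause boundary.
Truth condition: for no (e,m) with received(e,m) does annotated(e,m) hold.
Restrictor pairs — does the scope hold? (e1,m1):holds  (e1,m2):fails  (e1,m3):fails  (e1,m4):fails  (e3,m2):fails  (e3,m3):fails  (e3,m4):fails  (e4,m1):fails  (e4,m2):fails  (e4,m4):fails  (e5,m2):fails  (e5,m3):holds  (e5,m4):fails  (e6,m1):fails  (e6,m2):fails  (e6,m3):fails  (e6,m4):fails  (e7,m4):fails
Scope holds for 2 pair(s), so the sentence is false.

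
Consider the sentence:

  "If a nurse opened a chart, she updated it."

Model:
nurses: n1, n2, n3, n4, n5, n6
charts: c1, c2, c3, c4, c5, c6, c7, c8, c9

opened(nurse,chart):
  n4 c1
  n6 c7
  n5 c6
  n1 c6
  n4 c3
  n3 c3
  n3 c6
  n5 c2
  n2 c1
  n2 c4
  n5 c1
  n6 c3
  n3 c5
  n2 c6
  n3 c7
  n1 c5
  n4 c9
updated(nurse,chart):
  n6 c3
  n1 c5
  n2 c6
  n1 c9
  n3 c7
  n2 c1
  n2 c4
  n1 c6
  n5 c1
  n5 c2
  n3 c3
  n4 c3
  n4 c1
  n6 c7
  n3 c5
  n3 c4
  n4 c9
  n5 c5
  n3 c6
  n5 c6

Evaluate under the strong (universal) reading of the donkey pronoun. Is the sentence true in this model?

"it" takes "a chart" as antecedent — a donkey pronoun bound across the clause boundary.
Strong reading: for every (n,c) with opened(n,c), updated(n,c).
Restrictor pairs: (n1,c5) ✓  (n1,c6) ✓  (n2,c1) ✓  (n2,c4) ✓  (n2,c6) ✓  (n3,c3) ✓  (n3,c5) ✓  (n3,c6) ✓  (n3,c7) ✓  (n4,c1) ✓  (n4,c3) ✓  (n4,c9) ✓  (n5,c1) ✓  (n5,c2) ✓  (n5,c6) ✓  (n6,c3) ✓  (n6,c7) ✓
Every restrictor pair satisfies the scope.

True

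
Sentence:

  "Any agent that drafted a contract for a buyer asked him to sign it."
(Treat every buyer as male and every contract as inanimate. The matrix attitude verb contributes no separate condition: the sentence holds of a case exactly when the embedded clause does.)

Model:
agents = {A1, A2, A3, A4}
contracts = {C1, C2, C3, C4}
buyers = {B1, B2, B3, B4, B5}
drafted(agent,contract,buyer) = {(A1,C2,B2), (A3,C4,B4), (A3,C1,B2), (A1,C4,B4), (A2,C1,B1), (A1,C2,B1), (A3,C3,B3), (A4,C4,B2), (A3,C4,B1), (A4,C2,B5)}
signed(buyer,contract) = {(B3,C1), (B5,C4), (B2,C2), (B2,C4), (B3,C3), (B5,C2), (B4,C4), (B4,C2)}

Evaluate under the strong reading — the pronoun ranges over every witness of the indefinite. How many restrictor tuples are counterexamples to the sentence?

"him" takes "a buyer" as antecedent and "it" takes "a contract"; both are donkey pronouns co-varying with the restrictor.
Strong reading: for every (a,c,b) with drafted(a,c,b), signed(b,c).
Restrictor triples: (A1,C2,B1)→signed(B1,C2) ✗  (A1,C2,B2)→signed(B2,C2) ✓  (A1,C4,B4)→signed(B4,C4) ✓  (A2,C1,B1)→signed(B1,C1) ✗  (A3,C1,B2)→signed(B2,C1) ✗  (A3,C3,B3)→signed(B3,C3) ✓  (A3,C4,B1)→signed(B1,C4) ✗  (A3,C4,B4)→signed(B4,C4) ✓  (A4,C2,B5)→signed(B5,C2) ✓  (A4,C4,B2)→signed(B2,C4) ✓
Counterexamples (restrictor triples failing the scope): 4.

4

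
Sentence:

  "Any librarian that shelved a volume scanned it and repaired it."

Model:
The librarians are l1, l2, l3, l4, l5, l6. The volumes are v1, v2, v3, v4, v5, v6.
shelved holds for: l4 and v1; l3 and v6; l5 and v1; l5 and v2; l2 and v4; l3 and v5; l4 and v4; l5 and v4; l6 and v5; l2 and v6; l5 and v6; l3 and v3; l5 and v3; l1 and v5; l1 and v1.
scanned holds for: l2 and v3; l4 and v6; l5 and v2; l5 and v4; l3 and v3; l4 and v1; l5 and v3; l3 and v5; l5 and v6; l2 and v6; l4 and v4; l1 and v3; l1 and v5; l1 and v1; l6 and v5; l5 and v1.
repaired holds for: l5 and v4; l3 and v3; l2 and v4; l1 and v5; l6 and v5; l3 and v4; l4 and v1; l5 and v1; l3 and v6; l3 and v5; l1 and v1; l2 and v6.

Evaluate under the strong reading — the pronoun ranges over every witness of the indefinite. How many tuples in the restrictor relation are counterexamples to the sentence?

6

"it" takes "a volume" as antecedent — a donkey pronoun bound across the clause boundary.
Strong reading: for every (l,v) with shelved(l,v), scanned(l,v) ∧ repaired(l,v).
Restrictor pairs: (l1,v1) ✓  (l1,v5) ✓  (l2,v4) ✗  (l2,v6) ✓  (l3,v3) ✓  (l3,v5) ✓  (l3,v6) ✗  (l4,v1) ✓  (l4,v4) ✗  (l5,v1) ✓  (l5,v2) ✗  (l5,v3) ✗  (l5,v4) ✓  (l5,v6) ✗  (l6,v5) ✓
Counterexamples (restrictor pairs failing the scope): 6.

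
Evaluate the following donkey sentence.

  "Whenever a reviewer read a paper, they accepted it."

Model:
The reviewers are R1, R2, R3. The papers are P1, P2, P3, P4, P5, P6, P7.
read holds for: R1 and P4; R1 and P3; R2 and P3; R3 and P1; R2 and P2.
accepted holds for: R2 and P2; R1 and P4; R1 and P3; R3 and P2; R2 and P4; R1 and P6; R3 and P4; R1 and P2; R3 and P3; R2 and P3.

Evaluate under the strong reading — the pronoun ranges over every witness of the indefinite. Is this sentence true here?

False

"it" takes "a paper" as antecedent — a donkey pronoun bound across the clause boundary.
Strong reading: for every (r,p) with read(r,p), accepted(r,p).
Restrictor pairs: (R1,P3) ✓  (R1,P4) ✓  (R2,P2) ✓  (R2,P3) ✓  (R3,P1) ✗
Counterexample: (R3,P1) is in read but fails the scope.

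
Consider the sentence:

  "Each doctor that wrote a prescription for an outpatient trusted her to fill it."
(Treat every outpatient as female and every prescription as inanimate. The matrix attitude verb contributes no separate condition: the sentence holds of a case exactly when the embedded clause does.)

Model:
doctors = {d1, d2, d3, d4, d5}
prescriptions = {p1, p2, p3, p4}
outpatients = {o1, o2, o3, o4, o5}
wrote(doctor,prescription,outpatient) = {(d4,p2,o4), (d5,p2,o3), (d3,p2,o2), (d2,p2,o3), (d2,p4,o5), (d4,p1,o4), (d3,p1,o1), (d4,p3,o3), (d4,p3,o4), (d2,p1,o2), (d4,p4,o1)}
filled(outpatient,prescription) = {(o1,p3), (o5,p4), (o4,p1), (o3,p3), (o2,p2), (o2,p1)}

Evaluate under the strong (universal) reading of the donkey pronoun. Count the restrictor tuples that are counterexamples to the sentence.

6

"her" takes "an outpatient" as antecedent and "it" takes "a prescription"; both are donkey pronouns co-varying with the restrictor.
Strong reading: for every (d,p,o) with wrote(d,p,o), filled(o,p).
Restrictor triples: (d2,p1,o2)→filled(o2,p1) ✓  (d2,p2,o3)→filled(o3,p2) ✗  (d2,p4,o5)→filled(o5,p4) ✓  (d3,p1,o1)→filled(o1,p1) ✗  (d3,p2,o2)→filled(o2,p2) ✓  (d4,p1,o4)→filled(o4,p1) ✓  (d4,p2,o4)→filled(o4,p2) ✗  (d4,p3,o3)→filled(o3,p3) ✓  (d4,p3,o4)→filled(o4,p3) ✗  (d4,p4,o1)→filled(o1,p4) ✗  (d5,p2,o3)→filled(o3,p2) ✗
Counterexamples (restrictor triples failing the scope): 6.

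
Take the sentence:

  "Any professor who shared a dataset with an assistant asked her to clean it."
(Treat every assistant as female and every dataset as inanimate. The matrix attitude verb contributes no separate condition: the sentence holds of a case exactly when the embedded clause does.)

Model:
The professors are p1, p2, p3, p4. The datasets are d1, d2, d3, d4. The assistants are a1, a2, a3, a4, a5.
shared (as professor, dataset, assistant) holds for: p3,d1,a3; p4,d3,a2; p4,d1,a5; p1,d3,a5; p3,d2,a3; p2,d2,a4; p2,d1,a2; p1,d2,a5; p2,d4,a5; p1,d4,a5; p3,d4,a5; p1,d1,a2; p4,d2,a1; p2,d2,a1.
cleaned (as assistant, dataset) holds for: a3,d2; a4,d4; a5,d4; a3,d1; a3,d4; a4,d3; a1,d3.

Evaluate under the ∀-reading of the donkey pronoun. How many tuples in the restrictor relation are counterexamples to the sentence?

9

"her" takes "an assistant" as antecedent and "it" takes "a dataset"; both are donkey pronouns co-varying with the restrictor.
Strong reading: for every (p,d,a) with shared(p,d,a), cleaned(a,d).
Restrictor triples: (p1,d1,a2)→cleaned(a2,d1) ✗  (p1,d2,a5)→cleaned(a5,d2) ✗  (p1,d3,a5)→cleaned(a5,d3) ✗  (p1,d4,a5)→cleaned(a5,d4) ✓  (p2,d1,a2)→cleaned(a2,d1) ✗  (p2,d2,a1)→cleaned(a1,d2) ✗  (p2,d2,a4)→cleaned(a4,d2) ✗  (p2,d4,a5)→cleaned(a5,d4) ✓  (p3,d1,a3)→cleaned(a3,d1) ✓  (p3,d2,a3)→cleaned(a3,d2) ✓  (p3,d4,a5)→cleaned(a5,d4) ✓  (p4,d1,a5)→cleaned(a5,d1) ✗  (p4,d2,a1)→cleaned(a1,d2) ✗  (p4,d3,a2)→cleaned(a2,d3) ✗
Counterexamples (restrictor triples failing the scope): 9.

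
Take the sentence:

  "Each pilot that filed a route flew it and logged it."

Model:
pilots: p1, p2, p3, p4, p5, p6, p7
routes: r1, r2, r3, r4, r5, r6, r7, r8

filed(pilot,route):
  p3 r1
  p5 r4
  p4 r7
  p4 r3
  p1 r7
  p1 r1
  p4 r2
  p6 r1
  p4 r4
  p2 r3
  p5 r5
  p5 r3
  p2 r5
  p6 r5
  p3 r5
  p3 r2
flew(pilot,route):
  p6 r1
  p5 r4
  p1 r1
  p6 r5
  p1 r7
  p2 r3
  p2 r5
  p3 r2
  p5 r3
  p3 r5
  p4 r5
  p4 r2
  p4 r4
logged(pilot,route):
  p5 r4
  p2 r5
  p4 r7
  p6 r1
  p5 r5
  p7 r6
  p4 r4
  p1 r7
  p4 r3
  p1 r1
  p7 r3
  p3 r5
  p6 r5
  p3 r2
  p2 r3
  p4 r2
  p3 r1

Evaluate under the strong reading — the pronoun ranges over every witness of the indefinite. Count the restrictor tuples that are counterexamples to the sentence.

"it" takes "a route" as antecedent — a donkey pronoun bound across the clause boundary.
Strong reading: for every (p,r) with filed(p,r), flew(p,r) ∧ logged(p,r).
Restrictor pairs: (p1,r1) ✓  (p1,r7) ✓  (p2,r3) ✓  (p2,r5) ✓  (p3,r1) ✗  (p3,r2) ✓  (p3,r5) ✓  (p4,r2) ✓  (p4,r3) ✗  (p4,r4) ✓  (p4,r7) ✗  (p5,r3) ✗  (p5,r4) ✓  (p5,r5) ✗  (p6,r1) ✓  (p6,r5) ✓
Counterexamples (restrictor pairs failing the scope): 5.

5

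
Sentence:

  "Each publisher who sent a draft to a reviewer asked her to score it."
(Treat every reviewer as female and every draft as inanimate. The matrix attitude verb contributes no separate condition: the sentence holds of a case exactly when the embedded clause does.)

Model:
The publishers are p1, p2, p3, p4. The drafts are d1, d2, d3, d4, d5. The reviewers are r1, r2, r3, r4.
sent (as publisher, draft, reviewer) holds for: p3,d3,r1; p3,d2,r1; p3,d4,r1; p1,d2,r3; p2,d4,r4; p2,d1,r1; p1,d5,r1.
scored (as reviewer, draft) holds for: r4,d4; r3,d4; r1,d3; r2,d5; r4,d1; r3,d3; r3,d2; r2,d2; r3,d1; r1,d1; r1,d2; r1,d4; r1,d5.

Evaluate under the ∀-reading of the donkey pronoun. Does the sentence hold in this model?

"her" takes "a reviewer" as antecedent and "it" takes "a draft"; both are donkey pronouns co-varying with the restrictor.
Strong reading: for every (p,d,r) with sent(p,d,r), scored(r,d).
Restrictor triples: (p1,d2,r3)→scored(r3,d2) ✓  (p1,d5,r1)→scored(r1,d5) ✓  (p2,d1,r1)→scored(r1,d1) ✓  (p2,d4,r4)→scored(r4,d4) ✓  (p3,d2,r1)→scored(r1,d2) ✓  (p3,d3,r1)→scored(r1,d3) ✓  (p3,d4,r1)→scored(r1,d4) ✓
Every restrictor triple satisfies the scope.

True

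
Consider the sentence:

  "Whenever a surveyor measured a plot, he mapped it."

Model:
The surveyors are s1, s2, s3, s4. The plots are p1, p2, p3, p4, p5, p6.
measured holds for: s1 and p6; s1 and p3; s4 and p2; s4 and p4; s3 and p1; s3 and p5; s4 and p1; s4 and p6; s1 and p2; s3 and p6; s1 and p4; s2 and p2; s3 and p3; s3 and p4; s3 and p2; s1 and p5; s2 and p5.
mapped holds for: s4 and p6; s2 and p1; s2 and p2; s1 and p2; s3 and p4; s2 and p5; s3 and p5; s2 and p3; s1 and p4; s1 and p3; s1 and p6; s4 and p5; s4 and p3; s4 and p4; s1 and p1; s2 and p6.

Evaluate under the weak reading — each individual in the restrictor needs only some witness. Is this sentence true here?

"it" takes "a plot" as antecedent — a donkey pronoun bound across the clause boundary.
Weak reading: every surveyor s with some measured-plot has at least one measured-plot p such that mapped(s,p).
Per surveyor: s1:✓  s2:✓  s3:✓  s4:✓
Every surveyor in the restrictor has a witness.

True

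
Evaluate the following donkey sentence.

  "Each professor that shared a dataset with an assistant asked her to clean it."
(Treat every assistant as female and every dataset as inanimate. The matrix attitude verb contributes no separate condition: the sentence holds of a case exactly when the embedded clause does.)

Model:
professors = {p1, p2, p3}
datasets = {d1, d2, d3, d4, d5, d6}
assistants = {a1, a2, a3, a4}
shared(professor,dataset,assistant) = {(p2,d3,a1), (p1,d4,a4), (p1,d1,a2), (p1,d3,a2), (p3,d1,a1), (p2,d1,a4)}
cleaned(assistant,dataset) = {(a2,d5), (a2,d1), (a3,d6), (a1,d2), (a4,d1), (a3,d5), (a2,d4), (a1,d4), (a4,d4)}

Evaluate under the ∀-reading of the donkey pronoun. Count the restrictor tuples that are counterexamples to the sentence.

3

"her" takes "an assistant" as antecedent and "it" takes "a dataset"; both are donkey pronouns co-varying with the restrictor.
Strong reading: for every (p,d,a) with shared(p,d,a), cleaned(a,d).
Restrictor triples: (p1,d1,a2)→cleaned(a2,d1) ✓  (p1,d3,a2)→cleaned(a2,d3) ✗  (p1,d4,a4)→cleaned(a4,d4) ✓  (p2,d1,a4)→cleaned(a4,d1) ✓  (p2,d3,a1)→cleaned(a1,d3) ✗  (p3,d1,a1)→cleaned(a1,d1) ✗
Counterexamples (restrictor triples failing the scope): 3.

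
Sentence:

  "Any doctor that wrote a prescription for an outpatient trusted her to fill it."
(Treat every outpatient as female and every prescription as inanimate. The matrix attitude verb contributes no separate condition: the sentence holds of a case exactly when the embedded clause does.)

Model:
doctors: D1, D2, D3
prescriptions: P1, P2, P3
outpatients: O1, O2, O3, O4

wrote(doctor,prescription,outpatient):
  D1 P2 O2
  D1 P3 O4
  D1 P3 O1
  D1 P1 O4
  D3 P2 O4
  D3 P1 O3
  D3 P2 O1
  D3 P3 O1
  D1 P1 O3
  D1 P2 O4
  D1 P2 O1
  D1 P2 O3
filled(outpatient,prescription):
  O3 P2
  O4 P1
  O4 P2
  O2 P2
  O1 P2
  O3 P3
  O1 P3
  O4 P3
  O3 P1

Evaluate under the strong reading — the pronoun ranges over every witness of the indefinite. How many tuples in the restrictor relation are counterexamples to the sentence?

"her" takes "an outpatient" as antecedent and "it" takes "a prescription"; both are donkey pronouns co-varying with the restrictor.
Strong reading: for every (d,p,o) with wrote(d,p,o), filled(o,p).
Restrictor triples: (D1,P1,O3)→filled(O3,P1) ✓  (D1,P1,O4)→filled(O4,P1) ✓  (D1,P2,O1)→filled(O1,P2) ✓  (D1,P2,O2)→filled(O2,P2) ✓  (D1,P2,O3)→filled(O3,P2) ✓  (D1,P2,O4)→filled(O4,P2) ✓  (D1,P3,O1)→filled(O1,P3) ✓  (D1,P3,O4)→filled(O4,P3) ✓  (D3,P1,O3)→filled(O3,P1) ✓  (D3,P2,O1)→filled(O1,P2) ✓  (D3,P2,O4)→filled(O4,P2) ✓  (D3,P3,O1)→filled(O1,P3) ✓
Counterexamples (restrictor triples failing the scope): 0.

0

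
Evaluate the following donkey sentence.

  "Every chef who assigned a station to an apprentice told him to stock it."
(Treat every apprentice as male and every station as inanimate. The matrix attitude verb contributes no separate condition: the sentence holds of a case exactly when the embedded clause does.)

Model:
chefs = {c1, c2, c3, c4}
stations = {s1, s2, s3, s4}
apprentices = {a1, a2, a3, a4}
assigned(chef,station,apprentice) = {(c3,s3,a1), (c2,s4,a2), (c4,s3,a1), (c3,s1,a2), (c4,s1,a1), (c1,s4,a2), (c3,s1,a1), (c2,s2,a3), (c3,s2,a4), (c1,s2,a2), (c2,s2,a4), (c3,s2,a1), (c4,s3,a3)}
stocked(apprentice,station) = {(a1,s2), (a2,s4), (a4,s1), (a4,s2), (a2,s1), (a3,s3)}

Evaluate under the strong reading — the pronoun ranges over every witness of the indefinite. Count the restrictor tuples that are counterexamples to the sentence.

6

"him" takes "an apprentice" as antecedent and "it" takes "a station"; both are donkey pronouns co-varying with the restrictor.
Strong reading: for every (c,s,a) with assigned(c,s,a), stocked(a,s).
Restrictor triples: (c1,s2,a2)→stocked(a2,s2) ✗  (c1,s4,a2)→stocked(a2,s4) ✓  (c2,s2,a3)→stocked(a3,s2) ✗  (c2,s2,a4)→stocked(a4,s2) ✓  (c2,s4,a2)→stocked(a2,s4) ✓  (c3,s1,a1)→stocked(a1,s1) ✗  (c3,s1,a2)→stocked(a2,s1) ✓  (c3,s2,a1)→stocked(a1,s2) ✓  (c3,s2,a4)→stocked(a4,s2) ✓  (c3,s3,a1)→stocked(a1,s3) ✗  (c4,s1,a1)→stocked(a1,s1) ✗  (c4,s3,a1)→stocked(a1,s3) ✗  (c4,s3,a3)→stocked(a3,s3) ✓
Counterexamples (restrictor triples failing the scope): 6.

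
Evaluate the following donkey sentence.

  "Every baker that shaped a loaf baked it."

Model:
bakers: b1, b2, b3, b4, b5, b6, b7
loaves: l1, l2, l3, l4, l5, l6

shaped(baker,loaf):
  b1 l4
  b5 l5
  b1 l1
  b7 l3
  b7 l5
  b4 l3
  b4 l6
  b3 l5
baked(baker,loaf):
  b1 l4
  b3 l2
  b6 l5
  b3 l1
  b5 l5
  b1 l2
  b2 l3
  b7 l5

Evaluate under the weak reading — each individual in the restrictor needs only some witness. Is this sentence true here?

"it" takes "a loaf" as antecedent — a donkey pronoun bound across the clause boundary.
Weak reading: every baker b with some shaped-loaf has at least one shaped-loaf l such that baked(b,l).
Per baker: b1:✓  b3:✗  b4:✗  b5:✓  b7:✓
b3 has no witness among its shaped-loaves.

False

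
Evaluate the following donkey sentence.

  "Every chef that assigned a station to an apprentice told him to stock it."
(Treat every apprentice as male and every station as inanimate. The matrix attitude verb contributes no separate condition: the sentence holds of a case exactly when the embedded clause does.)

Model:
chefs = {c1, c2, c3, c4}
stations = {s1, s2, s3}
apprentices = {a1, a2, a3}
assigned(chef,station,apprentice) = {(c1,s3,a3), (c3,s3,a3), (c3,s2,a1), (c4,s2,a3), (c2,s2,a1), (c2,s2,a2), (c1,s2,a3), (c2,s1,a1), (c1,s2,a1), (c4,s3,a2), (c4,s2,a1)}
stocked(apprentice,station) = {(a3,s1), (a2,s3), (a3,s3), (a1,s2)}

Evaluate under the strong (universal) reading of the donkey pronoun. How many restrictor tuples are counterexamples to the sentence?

4

"him" takes "an apprentice" as antecedent and "it" takes "a station"; both are donkey pronouns co-varying with the restrictor.
Strong reading: for every (c,s,a) with assigned(c,s,a), stocked(a,s).
Restrictor triples: (c1,s2,a1)→stocked(a1,s2) ✓  (c1,s2,a3)→stocked(a3,s2) ✗  (c1,s3,a3)→stocked(a3,s3) ✓  (c2,s1,a1)→stocked(a1,s1) ✗  (c2,s2,a1)→stocked(a1,s2) ✓  (c2,s2,a2)→stocked(a2,s2) ✗  (c3,s2,a1)→stocked(a1,s2) ✓  (c3,s3,a3)→stocked(a3,s3) ✓  (c4,s2,a1)→stocked(a1,s2) ✓  (c4,s2,a3)→stocked(a3,s2) ✗  (c4,s3,a2)→stocked(a2,s3) ✓
Counterexamples (restrictor triples failing the scope): 4.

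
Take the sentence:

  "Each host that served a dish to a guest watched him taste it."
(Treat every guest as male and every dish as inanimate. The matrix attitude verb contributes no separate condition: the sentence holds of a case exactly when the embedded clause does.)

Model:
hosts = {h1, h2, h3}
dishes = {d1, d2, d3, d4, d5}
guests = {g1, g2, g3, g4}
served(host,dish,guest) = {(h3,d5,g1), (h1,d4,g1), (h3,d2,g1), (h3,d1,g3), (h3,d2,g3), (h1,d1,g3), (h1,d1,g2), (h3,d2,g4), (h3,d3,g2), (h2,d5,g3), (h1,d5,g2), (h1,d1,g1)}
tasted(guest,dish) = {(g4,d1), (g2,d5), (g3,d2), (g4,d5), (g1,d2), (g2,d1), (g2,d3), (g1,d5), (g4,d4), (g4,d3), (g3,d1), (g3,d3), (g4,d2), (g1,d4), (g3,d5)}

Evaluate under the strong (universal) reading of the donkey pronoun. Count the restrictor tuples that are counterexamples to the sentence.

"him" takes "a guest" as antecedent and "it" takes "a dish"; both are donkey pronouns co-varying with the restrictor.
Strong reading: for every (h,d,g) with served(h,d,g), tasted(g,d).
Restrictor triples: (h1,d1,g1)→tasted(g1,d1) ✗  (h1,d1,g2)→tasted(g2,d1) ✓  (h1,d1,g3)→tasted(g3,d1) ✓  (h1,d4,g1)→tasted(g1,d4) ✓  (h1,d5,g2)→tasted(g2,d5) ✓  (h2,d5,g3)→tasted(g3,d5) ✓  (h3,d1,g3)→tasted(g3,d1) ✓  (h3,d2,g1)→tasted(g1,d2) ✓  (h3,d2,g3)→tasted(g3,d2) ✓  (h3,d2,g4)→tasted(g4,d2) ✓  (h3,d3,g2)→tasted(g2,d3) ✓  (h3,d5,g1)→tasted(g1,d5) ✓
Counterexamples (restrictor triples failing the scope): 1.

1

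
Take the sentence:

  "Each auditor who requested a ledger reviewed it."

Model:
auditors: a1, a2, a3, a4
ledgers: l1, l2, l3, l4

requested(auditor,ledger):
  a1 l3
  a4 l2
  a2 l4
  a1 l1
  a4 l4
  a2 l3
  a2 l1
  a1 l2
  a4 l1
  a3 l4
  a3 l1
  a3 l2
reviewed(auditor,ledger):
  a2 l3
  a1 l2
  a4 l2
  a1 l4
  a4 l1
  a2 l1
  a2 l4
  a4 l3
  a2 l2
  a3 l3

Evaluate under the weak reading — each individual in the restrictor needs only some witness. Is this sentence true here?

False

"it" takes "a ledger" as antecedent — a donkey pronoun bound across the clause boundary.
Weak reading: every auditor a with some requested-ledger has at least one requested-ledger l such that reviewed(a,l).
Per auditor: a1:✓  a2:✓  a3:✗  a4:✓
a3 has no witness among its requested-ledgers.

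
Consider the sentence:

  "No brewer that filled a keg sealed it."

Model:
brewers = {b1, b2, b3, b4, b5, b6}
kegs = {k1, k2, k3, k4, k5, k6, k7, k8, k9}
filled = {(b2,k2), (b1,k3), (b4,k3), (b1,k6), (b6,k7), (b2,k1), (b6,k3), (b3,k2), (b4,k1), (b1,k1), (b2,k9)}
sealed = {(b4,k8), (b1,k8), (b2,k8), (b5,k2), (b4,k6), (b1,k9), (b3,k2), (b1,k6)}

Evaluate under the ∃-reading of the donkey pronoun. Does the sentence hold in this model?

"it" takes "a keg" as antecedent — a donkey pronoun bound across the clause boundary.
Truth condition: for no (b,k) with filled(b,k) does sealed(b,k) hold.
Restrictor pairs — does the scope hold? (b1,k1):fails  (b1,k3):fails  (b1,k6):holds  (b2,k1):fails  (b2,k2):fails  (b2,k9):fails  (b3,k2):holds  (b4,k1):fails  (b4,k3):fails  (b6,k3):fails  (b6,k7):fails
Scope holds for 2 pair(s), so the sentence is false.

False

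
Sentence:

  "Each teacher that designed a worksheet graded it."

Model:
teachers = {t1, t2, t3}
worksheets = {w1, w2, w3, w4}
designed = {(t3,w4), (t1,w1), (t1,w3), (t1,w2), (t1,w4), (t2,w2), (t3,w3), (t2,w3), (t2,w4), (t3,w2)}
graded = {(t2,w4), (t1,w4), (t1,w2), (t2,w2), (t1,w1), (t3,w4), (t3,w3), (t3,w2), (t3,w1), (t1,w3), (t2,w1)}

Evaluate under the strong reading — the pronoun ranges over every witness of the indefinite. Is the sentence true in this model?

False

"it" takes "a worksheet" as antecedent — a donkey pronoun bound across the clause boundary.
Strong reading: for every (t,w) with designed(t,w), graded(t,w).
Restrictor pairs: (t1,w1) ✓  (t1,w2) ✓  (t1,w3) ✓  (t1,w4) ✓  (t2,w2) ✓  (t2,w3) ✗  (t2,w4) ✓  (t3,w2) ✓  (t3,w3) ✓  (t3,w4) ✓
Counterexample: (t2,w3) is in designed but fails the scope.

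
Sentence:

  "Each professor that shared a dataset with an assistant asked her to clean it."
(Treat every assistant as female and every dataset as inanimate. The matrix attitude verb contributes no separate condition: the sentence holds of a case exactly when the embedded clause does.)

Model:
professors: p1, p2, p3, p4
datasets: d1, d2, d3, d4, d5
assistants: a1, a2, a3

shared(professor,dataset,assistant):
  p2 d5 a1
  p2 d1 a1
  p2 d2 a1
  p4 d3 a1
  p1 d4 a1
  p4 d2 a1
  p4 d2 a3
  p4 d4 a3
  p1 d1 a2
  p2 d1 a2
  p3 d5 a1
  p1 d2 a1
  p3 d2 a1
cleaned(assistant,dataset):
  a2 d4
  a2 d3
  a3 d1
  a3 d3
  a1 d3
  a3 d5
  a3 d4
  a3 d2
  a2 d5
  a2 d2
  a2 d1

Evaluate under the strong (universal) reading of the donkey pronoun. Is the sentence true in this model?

"her" takes "an assistant" as antecedent and "it" takes "a dataset"; both are donkey pronouns co-varying with the restrictor.
Strong reading: for every (p,d,a) with shared(p,d,a), cleaned(a,d).
Restrictor triples: (p1,d1,a2)→cleaned(a2,d1) ✓  (p1,d2,a1)→cleaned(a1,d2) ✗  (p1,d4,a1)→cleaned(a1,d4) ✗  (p2,d1,a1)→cleaned(a1,d1) ✗  (p2,d1,a2)→cleaned(a2,d1) ✓  (p2,d2,a1)→cleaned(a1,d2) ✗  (p2,d5,a1)→cleaned(a1,d5) ✗  (p3,d2,a1)→cleaned(a1,d2) ✗  (p3,d5,a1)→cleaned(a1,d5) ✗  (p4,d2,a1)→cleaned(a1,d2) ✗  (p4,d2,a3)→cleaned(a3,d2) ✓  (p4,d3,a1)→cleaned(a1,d3) ✓  (p4,d4,a3)→cleaned(a3,d4) ✓
Counterexample: (p1,d2,a1) — cleaned(a1,d2) does not hold.

False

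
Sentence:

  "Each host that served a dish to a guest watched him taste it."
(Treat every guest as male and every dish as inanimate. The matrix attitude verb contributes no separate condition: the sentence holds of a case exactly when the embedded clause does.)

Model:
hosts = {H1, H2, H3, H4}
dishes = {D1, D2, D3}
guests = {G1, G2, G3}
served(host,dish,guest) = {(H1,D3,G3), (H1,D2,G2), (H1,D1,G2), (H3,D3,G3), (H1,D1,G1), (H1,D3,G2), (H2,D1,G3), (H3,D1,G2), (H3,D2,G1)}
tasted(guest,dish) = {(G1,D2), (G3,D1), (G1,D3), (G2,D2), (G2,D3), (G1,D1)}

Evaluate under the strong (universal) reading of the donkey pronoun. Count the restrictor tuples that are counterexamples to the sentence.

4

"him" takes "a guest" as antecedent and "it" takes "a dish"; both are donkey pronouns co-varying with the restrictor.
Strong reading: for every (h,d,g) with served(h,d,g), tasted(g,d).
Restrictor triples: (H1,D1,G1)→tasted(G1,D1) ✓  (H1,D1,G2)→tasted(G2,D1) ✗  (H1,D2,G2)→tasted(G2,D2) ✓  (H1,D3,G2)→tasted(G2,D3) ✓  (H1,D3,G3)→tasted(G3,D3) ✗  (H2,D1,G3)→tasted(G3,D1) ✓  (H3,D1,G2)→tasted(G2,D1) ✗  (H3,D2,G1)→tasted(G1,D2) ✓  (H3,D3,G3)→tasted(G3,D3) ✗
Counterexamples (restrictor triples failing the scope): 4.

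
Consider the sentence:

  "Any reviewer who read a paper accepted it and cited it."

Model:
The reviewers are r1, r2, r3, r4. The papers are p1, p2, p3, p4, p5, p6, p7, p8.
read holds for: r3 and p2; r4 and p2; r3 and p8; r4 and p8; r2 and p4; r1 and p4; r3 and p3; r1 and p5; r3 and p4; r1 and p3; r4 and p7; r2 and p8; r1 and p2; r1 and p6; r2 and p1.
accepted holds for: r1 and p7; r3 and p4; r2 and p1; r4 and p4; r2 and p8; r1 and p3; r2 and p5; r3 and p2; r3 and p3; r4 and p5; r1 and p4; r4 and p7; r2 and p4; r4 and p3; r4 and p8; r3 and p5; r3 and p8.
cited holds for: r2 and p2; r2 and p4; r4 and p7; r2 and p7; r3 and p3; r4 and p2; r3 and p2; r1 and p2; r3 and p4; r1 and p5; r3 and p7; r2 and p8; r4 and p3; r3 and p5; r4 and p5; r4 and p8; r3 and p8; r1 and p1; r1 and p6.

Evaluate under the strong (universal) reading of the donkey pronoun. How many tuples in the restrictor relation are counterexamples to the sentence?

7

"it" takes "a paper" as antecedent — a donkey pronoun bound across the clause boundary.
Strong reading: for every (r,p) with read(r,p), accepted(r,p) ∧ cited(r,p).
Restrictor pairs: (r1,p2) ✗  (r1,p3) ✗  (r1,p4) ✗  (r1,p5) ✗  (r1,p6) ✗  (r2,p1) ✗  (r2,p4) ✓  (r2,p8) ✓  (r3,p2) ✓  (r3,p3) ✓  (r3,p4) ✓  (r3,p8) ✓  (r4,p2) ✗  (r4,p7) ✓  (r4,p8) ✓
Counterexamples (restrictor pairs failing the scope): 7.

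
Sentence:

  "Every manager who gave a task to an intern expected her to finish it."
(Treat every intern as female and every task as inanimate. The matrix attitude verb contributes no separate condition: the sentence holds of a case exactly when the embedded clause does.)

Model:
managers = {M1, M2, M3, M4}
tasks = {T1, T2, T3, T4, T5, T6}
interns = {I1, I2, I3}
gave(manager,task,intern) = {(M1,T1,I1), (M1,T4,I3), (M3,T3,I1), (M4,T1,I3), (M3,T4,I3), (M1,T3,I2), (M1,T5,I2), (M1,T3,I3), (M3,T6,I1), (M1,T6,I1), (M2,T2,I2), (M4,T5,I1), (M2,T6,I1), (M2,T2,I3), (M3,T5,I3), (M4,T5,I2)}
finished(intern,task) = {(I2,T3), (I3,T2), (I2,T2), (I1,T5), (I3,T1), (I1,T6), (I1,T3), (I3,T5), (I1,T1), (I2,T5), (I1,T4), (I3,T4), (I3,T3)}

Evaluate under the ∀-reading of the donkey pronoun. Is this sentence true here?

"her" takes "an intern" as antecedent and "it" takes "a task"; both are donkey pronouns co-varying with the restrictor.
Strong reading: for every (m,t,i) with gave(m,t,i), finished(i,t).
Restrictor triples: (M1,T1,I1)→finished(I1,T1) ✓  (M1,T3,I2)→finished(I2,T3) ✓  (M1,T3,I3)→finished(I3,T3) ✓  (M1,T4,I3)→finished(I3,T4) ✓  (M1,T5,I2)→finished(I2,T5) ✓  (M1,T6,I1)→finished(I1,T6) ✓  (M2,T2,I2)→finished(I2,T2) ✓  (M2,T2,I3)→finished(I3,T2) ✓  (M2,T6,I1)→finished(I1,T6) ✓  (M3,T3,I1)→finished(I1,T3) ✓  (M3,T4,I3)→finished(I3,T4) ✓  (M3,T5,I3)→finished(I3,T5) ✓  (M3,T6,I1)→finished(I1,T6) ✓  (M4,T1,I3)→finished(I3,T1) ✓  (M4,T5,I1)→finished(I1,T5) ✓  (M4,T5,I2)→finished(I2,T5) ✓
Every restrictor triple satisfies the scope.

True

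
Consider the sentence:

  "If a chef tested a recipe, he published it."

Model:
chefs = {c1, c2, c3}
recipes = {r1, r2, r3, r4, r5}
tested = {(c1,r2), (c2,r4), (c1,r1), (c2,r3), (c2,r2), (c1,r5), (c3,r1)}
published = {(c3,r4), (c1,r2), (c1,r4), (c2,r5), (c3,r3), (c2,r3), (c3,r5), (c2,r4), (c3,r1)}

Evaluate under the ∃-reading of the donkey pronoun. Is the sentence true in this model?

True

"it" takes "a recipe" as antecedent — a donkey pronoun bound across the clause boundary.
Weak reading: every chef c with some tested-recipe has at least one tested-recipe r such that published(c,r).
Per chef: c1:✓  c2:✓  c3:✓
Every chef in the restrictor has a witness.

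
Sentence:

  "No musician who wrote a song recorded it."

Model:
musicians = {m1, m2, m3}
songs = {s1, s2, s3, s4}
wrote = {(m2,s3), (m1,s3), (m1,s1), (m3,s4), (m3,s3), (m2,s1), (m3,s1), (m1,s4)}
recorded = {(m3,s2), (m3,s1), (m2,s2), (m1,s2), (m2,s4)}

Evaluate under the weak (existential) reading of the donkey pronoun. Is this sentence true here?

"it" takes "a song" as antecedent — a donkey pronoun bound across the clause boundary.
Truth condition: for no (m,s) with wrote(m,s) does recorded(m,s) hold.
Restrictor pairs — does the scope hold? (m1,s1):fails  (m1,s3):fails  (m1,s4):fails  (m2,s1):fails  (m2,s3):fails  (m3,s1):holds  (m3,s3):fails  (m3,s4):fails
Scope holds for 1 pair(s), so the sentence is false.

False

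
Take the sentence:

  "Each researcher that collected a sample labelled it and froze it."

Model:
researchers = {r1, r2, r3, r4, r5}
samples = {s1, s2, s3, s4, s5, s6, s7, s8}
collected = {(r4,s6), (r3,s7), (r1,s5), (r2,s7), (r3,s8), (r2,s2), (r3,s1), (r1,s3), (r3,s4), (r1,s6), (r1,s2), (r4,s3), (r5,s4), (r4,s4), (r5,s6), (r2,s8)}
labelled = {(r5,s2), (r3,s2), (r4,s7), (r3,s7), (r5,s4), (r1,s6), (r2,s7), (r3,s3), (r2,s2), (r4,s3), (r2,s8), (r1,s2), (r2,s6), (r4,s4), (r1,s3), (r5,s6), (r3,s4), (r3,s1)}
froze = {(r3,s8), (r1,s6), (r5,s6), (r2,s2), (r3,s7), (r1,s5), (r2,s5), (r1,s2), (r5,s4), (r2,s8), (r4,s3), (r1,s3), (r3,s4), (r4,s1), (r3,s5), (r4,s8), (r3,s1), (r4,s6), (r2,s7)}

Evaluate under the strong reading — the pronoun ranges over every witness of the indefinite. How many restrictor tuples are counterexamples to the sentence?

"it" takes "a sample" as antecedent — a donkey pronoun bound across the clause boundary.
Strong reading: for every (r,s) with collected(r,s), labelled(r,s) ∧ froze(r,s).
Restrictor pairs: (r1,s2) ✓  (r1,s3) ✓  (r1,s5) ✗  (r1,s6) ✓  (r2,s2) ✓  (r2,s7) ✓  (r2,s8) ✓  (r3,s1) ✓  (r3,s4) ✓  (r3,s7) ✓  (r3,s8) ✗  (r4,s3) ✓  (r4,s4) ✗  (r4,s6) ✗  (r5,s4) ✓  (r5,s6) ✓
Counterexamples (restrictor pairs failing the scope): 4.

4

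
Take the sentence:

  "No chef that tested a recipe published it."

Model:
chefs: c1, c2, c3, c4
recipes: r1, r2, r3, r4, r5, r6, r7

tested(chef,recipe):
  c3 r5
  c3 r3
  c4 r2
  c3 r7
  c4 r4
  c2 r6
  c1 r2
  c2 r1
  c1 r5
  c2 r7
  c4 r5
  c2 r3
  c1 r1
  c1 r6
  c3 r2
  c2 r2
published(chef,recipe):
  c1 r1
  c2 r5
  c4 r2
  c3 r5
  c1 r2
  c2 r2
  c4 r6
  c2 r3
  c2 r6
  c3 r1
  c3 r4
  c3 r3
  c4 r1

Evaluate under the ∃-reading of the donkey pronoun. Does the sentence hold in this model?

"it" takes "a recipe" as antecedent — a donkey pronoun bound across the clause boundary.
Truth condition: for no (c,r) with tested(c,r) does published(c,r) hold.
Restrictor pairs — does the scope hold? (c1,r1):holds  (c1,r2):holds  (c1,r5):fails  (c1,r6):fails  (c2,r1):fails  (c2,r2):holds  (c2,r3):holds  (c2,r6):holds  (c2,r7):fails  (c3,r2):fails  (c3,r3):holds  (c3,r5):holds  (c3,r7):fails  (c4,r2):holds  (c4,r4):fails  (c4,r5):fails
Scope holds for 8 pair(s), so the sentence is false.

False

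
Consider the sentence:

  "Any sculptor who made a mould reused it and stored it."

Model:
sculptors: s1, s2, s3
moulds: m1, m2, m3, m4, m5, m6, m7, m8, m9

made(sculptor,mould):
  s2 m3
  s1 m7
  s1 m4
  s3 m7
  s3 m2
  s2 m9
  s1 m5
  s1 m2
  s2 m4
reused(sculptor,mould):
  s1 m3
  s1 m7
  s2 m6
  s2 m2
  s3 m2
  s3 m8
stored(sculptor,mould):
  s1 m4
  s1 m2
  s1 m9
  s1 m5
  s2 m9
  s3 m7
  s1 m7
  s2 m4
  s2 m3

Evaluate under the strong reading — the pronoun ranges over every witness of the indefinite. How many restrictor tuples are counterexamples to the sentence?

8

"it" takes "a mould" as antecedent — a donkey pronoun bound across the clause boundary.
Strong reading: for every (s,m) with made(s,m), reused(s,m) ∧ stored(s,m).
Restrictor pairs: (s1,m2) ✗  (s1,m4) ✗  (s1,m5) ✗  (s1,m7) ✓  (s2,m3) ✗  (s2,m4) ✗  (s2,m9) ✗  (s3,m2) ✗  (s3,m7) ✗
Counterexamples (restrictor pairs failing the scope): 8.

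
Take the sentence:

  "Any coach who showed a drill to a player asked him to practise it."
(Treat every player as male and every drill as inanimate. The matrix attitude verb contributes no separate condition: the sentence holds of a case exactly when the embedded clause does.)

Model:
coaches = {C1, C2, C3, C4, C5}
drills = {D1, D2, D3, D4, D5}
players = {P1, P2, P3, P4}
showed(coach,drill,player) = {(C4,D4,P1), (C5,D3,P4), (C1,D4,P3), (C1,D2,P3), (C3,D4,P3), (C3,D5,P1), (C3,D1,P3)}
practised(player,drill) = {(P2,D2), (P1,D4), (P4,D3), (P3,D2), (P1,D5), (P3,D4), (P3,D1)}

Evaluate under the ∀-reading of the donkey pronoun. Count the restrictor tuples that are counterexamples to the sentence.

"him" takes "a player" as antecedent and "it" takes "a drill"; both are donkey pronouns co-varying with the restrictor.
Strong reading: for every (c,d,p) with showed(c,d,p), practised(p,d).
Restrictor triples: (C1,D2,P3)→practised(P3,D2) ✓  (C1,D4,P3)→practised(P3,D4) ✓  (C3,D1,P3)→practised(P3,D1) ✓  (C3,D4,P3)→practised(P3,D4) ✓  (C3,D5,P1)→practised(P1,D5) ✓  (C4,D4,P1)→practised(P1,D4) ✓  (C5,D3,P4)→practised(P4,D3) ✓
Counterexamples (restrictor triples failing the scope): 0.

0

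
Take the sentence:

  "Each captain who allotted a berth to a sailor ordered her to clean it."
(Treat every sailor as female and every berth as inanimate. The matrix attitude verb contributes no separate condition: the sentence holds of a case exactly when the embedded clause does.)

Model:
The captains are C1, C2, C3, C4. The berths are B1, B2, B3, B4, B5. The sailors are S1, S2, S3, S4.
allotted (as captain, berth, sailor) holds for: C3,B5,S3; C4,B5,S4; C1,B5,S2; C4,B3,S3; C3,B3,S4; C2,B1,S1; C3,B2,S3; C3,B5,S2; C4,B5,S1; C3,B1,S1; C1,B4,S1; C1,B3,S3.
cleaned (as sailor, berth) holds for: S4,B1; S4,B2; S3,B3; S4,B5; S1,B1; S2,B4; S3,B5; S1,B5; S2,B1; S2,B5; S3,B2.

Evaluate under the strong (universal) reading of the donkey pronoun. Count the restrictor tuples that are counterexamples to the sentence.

2

"her" takes "a sailor" as antecedent and "it" takes "a berth"; both are donkey pronouns co-varying with the restrictor.
Strong reading: for every (c,b,s) with allotted(c,b,s), cleaned(s,b).
Restrictor triples: (C1,B3,S3)→cleaned(S3,B3) ✓  (C1,B4,S1)→cleaned(S1,B4) ✗  (C1,B5,S2)→cleaned(S2,B5) ✓  (C2,B1,S1)→cleaned(S1,B1) ✓  (C3,B1,S1)→cleaned(S1,B1) ✓  (C3,B2,S3)→cleaned(S3,B2) ✓  (C3,B3,S4)→cleaned(S4,B3) ✗  (C3,B5,S2)→cleaned(S2,B5) ✓  (C3,B5,S3)→cleaned(S3,B5) ✓  (C4,B3,S3)→cleaned(S3,B3) ✓  (C4,B5,S1)→cleaned(S1,B5) ✓  (C4,B5,S4)→cleaned(S4,B5) ✓
Counterexamples (restrictor triples failing the scope): 2.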